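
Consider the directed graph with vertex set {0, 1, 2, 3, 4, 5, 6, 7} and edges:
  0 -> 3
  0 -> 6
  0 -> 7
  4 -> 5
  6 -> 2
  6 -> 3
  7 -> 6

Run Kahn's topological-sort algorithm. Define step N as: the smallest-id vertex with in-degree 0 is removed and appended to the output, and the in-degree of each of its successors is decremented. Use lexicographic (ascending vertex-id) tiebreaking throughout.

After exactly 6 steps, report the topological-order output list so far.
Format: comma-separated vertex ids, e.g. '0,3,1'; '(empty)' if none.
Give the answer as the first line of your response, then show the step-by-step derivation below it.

0,1,4,5,7,6

step 1: output 0; order=[0]; indeg=(0,0,1,1,0,1,1,0)
step 2: output 1; order=[0,1]; indeg=(0,0,1,1,0,1,1,0)
step 3: output 4; order=[0,1,4]; indeg=(0,0,1,1,0,0,1,0)
step 4: output 5; order=[0,1,4,5]; indeg=(0,0,1,1,0,0,1,0)
step 5: output 7; order=[0,1,4,5,7]; indeg=(0,0,1,1,0,0,0,0)
step 6: output 6; order=[0,1,4,5,7,6]; indeg=(0,0,0,0,0,0,0,0)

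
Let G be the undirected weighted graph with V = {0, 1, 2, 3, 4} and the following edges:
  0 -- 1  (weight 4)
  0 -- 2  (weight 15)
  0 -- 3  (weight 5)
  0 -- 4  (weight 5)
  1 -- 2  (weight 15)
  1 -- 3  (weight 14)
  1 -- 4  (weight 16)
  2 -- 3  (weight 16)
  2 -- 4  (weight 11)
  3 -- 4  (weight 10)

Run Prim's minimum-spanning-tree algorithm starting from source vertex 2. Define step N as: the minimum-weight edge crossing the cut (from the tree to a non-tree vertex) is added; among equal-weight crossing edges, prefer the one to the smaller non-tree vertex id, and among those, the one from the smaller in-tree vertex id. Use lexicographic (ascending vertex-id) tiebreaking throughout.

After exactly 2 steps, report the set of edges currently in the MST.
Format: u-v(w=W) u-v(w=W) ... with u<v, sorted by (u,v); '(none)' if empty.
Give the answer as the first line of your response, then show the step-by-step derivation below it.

0-4(w=5) 2-4(w=11)

step 1: add edge 2-4 (w=11); MST = {2-4(w=11)}
step 2: add edge 0-4 (w=5); MST = {0-4(w=5) 2-4(w=11)}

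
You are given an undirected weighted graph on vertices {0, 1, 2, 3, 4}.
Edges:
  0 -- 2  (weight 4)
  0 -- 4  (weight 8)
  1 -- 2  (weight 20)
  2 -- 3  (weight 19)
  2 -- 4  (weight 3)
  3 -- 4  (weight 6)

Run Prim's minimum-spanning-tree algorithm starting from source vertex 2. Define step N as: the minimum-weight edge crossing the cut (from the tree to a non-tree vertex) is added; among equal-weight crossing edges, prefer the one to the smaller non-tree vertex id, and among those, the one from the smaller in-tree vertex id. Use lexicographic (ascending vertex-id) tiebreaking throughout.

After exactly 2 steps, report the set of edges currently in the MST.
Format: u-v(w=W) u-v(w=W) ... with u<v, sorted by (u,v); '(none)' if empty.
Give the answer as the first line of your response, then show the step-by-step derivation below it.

0-2(w=4) 2-4(w=3)

step 1: add edge 2-4 (w=3); MST = {2-4(w=3)}
step 2: add edge 0-2 (w=4); MST = {0-2(w=4) 2-4(w=3)}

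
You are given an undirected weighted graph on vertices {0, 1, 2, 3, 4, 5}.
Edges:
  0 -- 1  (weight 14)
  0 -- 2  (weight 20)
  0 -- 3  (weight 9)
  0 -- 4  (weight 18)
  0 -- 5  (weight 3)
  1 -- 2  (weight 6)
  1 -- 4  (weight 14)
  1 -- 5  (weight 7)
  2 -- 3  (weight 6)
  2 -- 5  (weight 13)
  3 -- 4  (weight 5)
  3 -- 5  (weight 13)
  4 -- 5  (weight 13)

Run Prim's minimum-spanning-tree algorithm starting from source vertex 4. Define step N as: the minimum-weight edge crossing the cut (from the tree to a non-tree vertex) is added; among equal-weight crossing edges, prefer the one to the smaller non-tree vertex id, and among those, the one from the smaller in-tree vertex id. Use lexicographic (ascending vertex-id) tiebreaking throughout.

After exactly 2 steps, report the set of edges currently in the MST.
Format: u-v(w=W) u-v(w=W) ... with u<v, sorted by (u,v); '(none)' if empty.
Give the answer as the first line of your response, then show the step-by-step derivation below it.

2-3(w=6) 3-4(w=5)

step 1: add edge 3-4 (w=5); MST = {3-4(w=5)}
step 2: add edge 2-3 (w=6); MST = {2-3(w=6) 3-4(w=5)}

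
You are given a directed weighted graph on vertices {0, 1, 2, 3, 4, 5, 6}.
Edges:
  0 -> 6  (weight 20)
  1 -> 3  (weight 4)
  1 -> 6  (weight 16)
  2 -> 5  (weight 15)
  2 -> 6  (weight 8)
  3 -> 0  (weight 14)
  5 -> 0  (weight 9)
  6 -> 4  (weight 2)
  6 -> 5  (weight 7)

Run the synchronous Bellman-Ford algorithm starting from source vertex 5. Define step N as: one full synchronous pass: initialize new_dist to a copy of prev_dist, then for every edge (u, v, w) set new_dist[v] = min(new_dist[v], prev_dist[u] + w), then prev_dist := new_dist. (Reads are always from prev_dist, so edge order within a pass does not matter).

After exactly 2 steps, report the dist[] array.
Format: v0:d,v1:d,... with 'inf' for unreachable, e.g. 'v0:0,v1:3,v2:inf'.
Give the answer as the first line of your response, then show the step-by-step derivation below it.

v0:9,v1:inf,v2:inf,v3:inf,v4:inf,v5:0,v6:29

step 1: dist = v0:9,v1:inf,v2:inf,v3:inf,v4:inf,v5:0,v6:inf
step 2: dist = v0:9,v1:inf,v2:inf,v3:inf,v4:inf,v5:0,v6:29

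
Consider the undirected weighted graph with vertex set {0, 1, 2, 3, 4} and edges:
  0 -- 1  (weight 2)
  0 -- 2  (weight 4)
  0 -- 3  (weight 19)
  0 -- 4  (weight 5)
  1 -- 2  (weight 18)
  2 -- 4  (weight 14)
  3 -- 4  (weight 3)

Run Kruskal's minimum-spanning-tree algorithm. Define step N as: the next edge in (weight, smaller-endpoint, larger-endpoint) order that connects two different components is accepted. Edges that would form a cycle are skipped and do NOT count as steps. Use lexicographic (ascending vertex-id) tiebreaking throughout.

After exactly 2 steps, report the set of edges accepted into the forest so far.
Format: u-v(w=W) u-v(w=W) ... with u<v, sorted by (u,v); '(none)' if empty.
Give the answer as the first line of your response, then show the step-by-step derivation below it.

0-1(w=2) 3-4(w=3)

step 1: add edge 0-1 (w=2); MST = {0-1(w=2)}
step 2: add edge 3-4 (w=3); MST = {0-1(w=2) 3-4(w=3)}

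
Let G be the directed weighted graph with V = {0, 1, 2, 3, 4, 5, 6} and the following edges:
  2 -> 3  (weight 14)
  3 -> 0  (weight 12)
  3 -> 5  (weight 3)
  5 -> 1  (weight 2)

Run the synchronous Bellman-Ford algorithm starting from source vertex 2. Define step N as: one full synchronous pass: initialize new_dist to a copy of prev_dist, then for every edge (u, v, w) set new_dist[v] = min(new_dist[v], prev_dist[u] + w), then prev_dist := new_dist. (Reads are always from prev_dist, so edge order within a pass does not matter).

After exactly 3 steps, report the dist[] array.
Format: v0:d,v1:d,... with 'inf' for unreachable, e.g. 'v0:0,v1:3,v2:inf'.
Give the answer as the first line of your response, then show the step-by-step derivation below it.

v0:26,v1:19,v2:0,v3:14,v4:inf,v5:17,v6:inf

step 1: dist = v0:inf,v1:inf,v2:0,v3:14,v4:inf,v5:inf,v6:inf
step 2: dist = v0:26,v1:inf,v2:0,v3:14,v4:inf,v5:17,v6:inf
step 3: dist = v0:26,v1:19,v2:0,v3:14,v4:inf,v5:17,v6:inf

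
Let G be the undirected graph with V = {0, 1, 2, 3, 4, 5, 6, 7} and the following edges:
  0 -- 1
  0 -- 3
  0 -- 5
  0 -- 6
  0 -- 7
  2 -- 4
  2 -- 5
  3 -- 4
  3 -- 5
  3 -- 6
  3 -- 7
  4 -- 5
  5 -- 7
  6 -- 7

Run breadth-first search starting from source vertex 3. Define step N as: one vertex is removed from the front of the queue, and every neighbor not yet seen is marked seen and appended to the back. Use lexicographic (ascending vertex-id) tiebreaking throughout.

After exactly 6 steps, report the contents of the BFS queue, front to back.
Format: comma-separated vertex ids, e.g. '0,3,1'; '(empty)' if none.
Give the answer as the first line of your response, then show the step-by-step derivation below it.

1,2

step 1: dequeue 3; queue=[0,4,5,6,7]; order=3
step 2: dequeue 0; queue=[4,5,6,7,1]; order=3,0
step 3: dequeue 4; queue=[5,6,7,1,2]; order=3,0,4
step 4: dequeue 5; queue=[6,7,1,2]; order=3,0,4,5
step 5: dequeue 6; queue=[7,1,2]; order=3,0,4,5,6
step 6: dequeue 7; queue=[1,2]; order=3,0,4,5,6,7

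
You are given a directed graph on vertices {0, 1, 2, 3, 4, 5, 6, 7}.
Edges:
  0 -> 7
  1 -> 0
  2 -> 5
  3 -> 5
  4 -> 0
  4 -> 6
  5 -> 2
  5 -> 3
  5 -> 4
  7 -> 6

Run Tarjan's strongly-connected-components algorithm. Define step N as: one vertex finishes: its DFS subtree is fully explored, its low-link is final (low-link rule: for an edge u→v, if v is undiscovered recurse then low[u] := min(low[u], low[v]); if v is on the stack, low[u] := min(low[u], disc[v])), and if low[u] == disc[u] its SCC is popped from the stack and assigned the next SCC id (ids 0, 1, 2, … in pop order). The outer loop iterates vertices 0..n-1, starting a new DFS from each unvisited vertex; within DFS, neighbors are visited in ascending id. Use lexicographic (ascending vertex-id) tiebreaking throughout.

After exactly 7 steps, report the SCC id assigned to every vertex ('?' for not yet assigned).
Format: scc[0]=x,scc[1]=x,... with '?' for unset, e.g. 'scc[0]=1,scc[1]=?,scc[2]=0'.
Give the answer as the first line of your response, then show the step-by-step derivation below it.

scc[0]=2,scc[1]=3,scc[2]=?,scc[3]=?,scc[4]=4,scc[5]=?,scc[6]=0,scc[7]=1

step 1: low=(low[0]=0,low[1]=?,low[2]=?,low[3]=?,low[4]=?,low[5]=?,low[6]=2,low[7]=1); scc=(scc[0]=?,scc[1]=?,scc[2]=?,scc[3]=?,scc[4]=?,scc[5]=?,scc[6]=0,scc[7]=?)
step 2: low=(low[0]=0,low[1]=?,low[2]=?,low[3]=?,low[4]=?,low[5]=?,low[6]=2,low[7]=1); scc=(scc[0]=?,scc[1]=?,scc[2]=?,scc[3]=?,scc[4]=?,scc[5]=?,scc[6]=0,scc[7]=1)
step 3: low=(low[0]=0,low[1]=?,low[2]=?,low[3]=?,low[4]=?,low[5]=?,low[6]=2,low[7]=1); scc=(scc[0]=2,scc[1]=?,scc[2]=?,scc[3]=?,scc[4]=?,scc[5]=?,scc[6]=0,scc[7]=1)
step 4: low=(low[0]=0,low[1]=3,low[2]=?,low[3]=?,low[4]=?,low[5]=?,low[6]=2,low[7]=1); scc=(scc[0]=2,scc[1]=3,scc[2]=?,scc[3]=?,scc[4]=?,scc[5]=?,scc[6]=0,scc[7]=1)
step 5: low=(low[0]=0,low[1]=3,low[2]=4,low[3]=5,low[4]=?,low[5]=4,low[6]=2,low[7]=1); scc=(scc[0]=2,scc[1]=3,scc[2]=?,scc[3]=?,scc[4]=?,scc[5]=?,scc[6]=0,scc[7]=1)
step 6: low=(low[0]=0,low[1]=3,low[2]=4,low[3]=5,low[4]=7,low[5]=4,low[6]=2,low[7]=1); scc=(scc[0]=2,scc[1]=3,scc[2]=?,scc[3]=?,scc[4]=4,scc[5]=?,scc[6]=0,scc[7]=1)
step 7: low=(low[0]=0,low[1]=3,low[2]=4,low[3]=5,low[4]=7,low[5]=4,low[6]=2,low[7]=1); scc=(scc[0]=2,scc[1]=3,scc[2]=?,scc[3]=?,scc[4]=4,scc[5]=?,scc[6]=0,scc[7]=1)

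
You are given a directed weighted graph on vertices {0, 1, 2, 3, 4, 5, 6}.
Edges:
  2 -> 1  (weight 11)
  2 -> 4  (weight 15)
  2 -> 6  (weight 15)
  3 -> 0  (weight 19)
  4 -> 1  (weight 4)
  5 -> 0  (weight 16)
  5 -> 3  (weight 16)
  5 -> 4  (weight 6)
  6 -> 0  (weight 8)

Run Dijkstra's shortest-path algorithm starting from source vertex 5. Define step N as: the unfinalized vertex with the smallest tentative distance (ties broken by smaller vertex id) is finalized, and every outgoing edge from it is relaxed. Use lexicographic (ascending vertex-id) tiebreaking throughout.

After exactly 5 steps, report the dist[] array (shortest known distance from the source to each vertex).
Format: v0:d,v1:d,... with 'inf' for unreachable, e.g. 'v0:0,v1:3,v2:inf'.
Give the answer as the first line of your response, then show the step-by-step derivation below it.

v0:16,v1:10,v2:inf,v3:16,v4:6,v5:0,v6:inf

step 1: dist = v0:16,v1:inf,v2:inf,v3:16,v4:6,v5:0,v6:inf
step 2: dist = v0:16,v1:10,v2:inf,v3:16,v4:6,v5:0,v6:inf
step 3: dist = v0:16,v1:10,v2:inf,v3:16,v4:6,v5:0,v6:inf
step 4: dist = v0:16,v1:10,v2:inf,v3:16,v4:6,v5:0,v6:inf
step 5: dist = v0:16,v1:10,v2:inf,v3:16,v4:6,v5:0,v6:inf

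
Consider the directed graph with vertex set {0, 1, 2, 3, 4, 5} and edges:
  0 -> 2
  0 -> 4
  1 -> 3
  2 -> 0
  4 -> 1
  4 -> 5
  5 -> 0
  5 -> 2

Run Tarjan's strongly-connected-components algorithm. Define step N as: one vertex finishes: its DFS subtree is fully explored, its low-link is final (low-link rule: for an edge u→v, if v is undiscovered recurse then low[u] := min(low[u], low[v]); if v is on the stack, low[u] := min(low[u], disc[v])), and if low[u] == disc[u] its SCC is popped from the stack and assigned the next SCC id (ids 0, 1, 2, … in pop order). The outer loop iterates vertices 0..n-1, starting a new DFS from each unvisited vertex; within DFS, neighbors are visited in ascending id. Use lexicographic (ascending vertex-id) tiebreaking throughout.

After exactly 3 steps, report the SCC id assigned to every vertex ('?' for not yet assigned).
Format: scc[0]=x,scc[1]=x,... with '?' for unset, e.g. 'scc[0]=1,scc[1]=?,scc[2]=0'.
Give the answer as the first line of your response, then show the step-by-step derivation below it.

scc[0]=?,scc[1]=1,scc[2]=?,scc[3]=0,scc[4]=?,scc[5]=?

step 1: low=(low[0]=0,low[1]=?,low[2]=0,low[3]=?,low[4]=?,low[5]=?); scc=(scc[0]=?,scc[1]=?,scc[2]=?,scc[3]=?,scc[4]=?,scc[5]=?)
step 2: low=(low[0]=0,low[1]=3,low[2]=0,low[3]=4,low[4]=2,low[5]=?); scc=(scc[0]=?,scc[1]=?,scc[2]=?,scc[3]=0,scc[4]=?,scc[5]=?)
step 3: low=(low[0]=0,low[1]=3,low[2]=0,low[3]=4,low[4]=2,low[5]=?); scc=(scc[0]=?,scc[1]=1,scc[2]=?,scc[3]=0,scc[4]=?,scc[5]=?)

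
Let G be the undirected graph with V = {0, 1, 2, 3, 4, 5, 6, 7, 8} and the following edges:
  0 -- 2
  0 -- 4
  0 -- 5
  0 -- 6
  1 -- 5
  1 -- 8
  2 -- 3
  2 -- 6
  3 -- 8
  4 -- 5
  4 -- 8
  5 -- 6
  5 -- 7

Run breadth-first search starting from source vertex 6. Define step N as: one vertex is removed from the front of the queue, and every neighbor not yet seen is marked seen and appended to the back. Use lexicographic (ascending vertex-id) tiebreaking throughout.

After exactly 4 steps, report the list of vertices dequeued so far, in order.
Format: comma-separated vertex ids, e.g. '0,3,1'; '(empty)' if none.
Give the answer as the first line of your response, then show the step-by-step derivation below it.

6,0,2,5

step 1: dequeue 6; queue=[0,2,5]; order=6
step 2: dequeue 0; queue=[2,5,4]; order=6,0
step 3: dequeue 2; queue=[5,4,3]; order=6,0,2
step 4: dequeue 5; queue=[4,3,1,7]; order=6,0,2,5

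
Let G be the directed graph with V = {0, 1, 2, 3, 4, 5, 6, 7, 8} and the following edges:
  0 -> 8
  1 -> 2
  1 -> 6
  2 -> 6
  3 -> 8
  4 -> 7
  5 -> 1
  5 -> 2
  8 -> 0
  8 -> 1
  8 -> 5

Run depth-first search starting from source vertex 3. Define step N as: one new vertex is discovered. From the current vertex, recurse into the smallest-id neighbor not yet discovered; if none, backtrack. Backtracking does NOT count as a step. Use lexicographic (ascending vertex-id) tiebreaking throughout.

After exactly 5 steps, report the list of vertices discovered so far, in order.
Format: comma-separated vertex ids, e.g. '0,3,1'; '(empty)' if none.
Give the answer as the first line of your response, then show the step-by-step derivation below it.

3,8,0,1,2

step 1: discover 3; path=3; order=3
step 2: discover 8; path=3>8; order=3,8
step 3: discover 0; path=3>8>0; order=3,8,0
step 4: discover 1; path=3>8>1; order=3,8,0,1
step 5: discover 2; path=3>8>1>2; order=3,8,0,1,2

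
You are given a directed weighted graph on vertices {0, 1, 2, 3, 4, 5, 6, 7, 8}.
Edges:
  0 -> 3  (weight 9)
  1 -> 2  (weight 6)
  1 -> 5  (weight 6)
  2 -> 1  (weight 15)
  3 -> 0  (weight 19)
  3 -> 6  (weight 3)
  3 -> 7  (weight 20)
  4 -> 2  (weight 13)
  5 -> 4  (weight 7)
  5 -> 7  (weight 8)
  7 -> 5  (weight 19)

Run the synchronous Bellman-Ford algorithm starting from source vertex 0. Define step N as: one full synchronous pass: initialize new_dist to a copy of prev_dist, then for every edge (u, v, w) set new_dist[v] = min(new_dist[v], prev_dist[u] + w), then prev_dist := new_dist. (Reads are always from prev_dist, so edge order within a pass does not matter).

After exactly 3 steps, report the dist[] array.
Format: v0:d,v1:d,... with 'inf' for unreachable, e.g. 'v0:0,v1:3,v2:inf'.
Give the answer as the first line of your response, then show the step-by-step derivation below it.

v0:0,v1:inf,v2:inf,v3:9,v4:inf,v5:48,v6:12,v7:29,v8:inf

step 1: dist = v0:0,v1:inf,v2:inf,v3:9,v4:inf,v5:inf,v6:inf,v7:inf,v8:inf
step 2: dist = v0:0,v1:inf,v2:inf,v3:9,v4:inf,v5:inf,v6:12,v7:29,v8:inf
step 3: dist = v0:0,v1:inf,v2:inf,v3:9,v4:inf,v5:48,v6:12,v7:29,v8:inf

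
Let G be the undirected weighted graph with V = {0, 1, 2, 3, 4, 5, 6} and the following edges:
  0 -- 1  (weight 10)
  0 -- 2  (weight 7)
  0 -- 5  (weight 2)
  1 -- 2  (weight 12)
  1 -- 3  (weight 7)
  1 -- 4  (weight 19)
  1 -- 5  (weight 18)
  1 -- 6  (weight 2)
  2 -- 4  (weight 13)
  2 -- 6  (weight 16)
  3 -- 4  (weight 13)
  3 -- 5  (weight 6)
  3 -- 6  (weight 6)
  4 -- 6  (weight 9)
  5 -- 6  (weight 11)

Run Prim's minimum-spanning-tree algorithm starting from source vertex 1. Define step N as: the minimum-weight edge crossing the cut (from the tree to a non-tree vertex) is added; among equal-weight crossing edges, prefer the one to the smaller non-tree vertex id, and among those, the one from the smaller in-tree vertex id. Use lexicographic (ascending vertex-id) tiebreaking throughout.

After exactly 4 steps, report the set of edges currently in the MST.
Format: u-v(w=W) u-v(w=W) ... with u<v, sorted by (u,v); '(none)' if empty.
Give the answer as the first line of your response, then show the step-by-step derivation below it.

0-5(w=2) 1-6(w=2) 3-5(w=6) 3-6(w=6)

step 1: add edge 1-6 (w=2); MST = {1-6(w=2)}
step 2: add edge 3-6 (w=6); MST = {1-6(w=2) 3-6(w=6)}
step 3: add edge 3-5 (w=6); MST = {1-6(w=2) 3-5(w=6) 3-6(w=6)}
step 4: add edge 0-5 (w=2); MST = {0-5(w=2) 1-6(w=2) 3-5(w=6) 3-6(w=6)}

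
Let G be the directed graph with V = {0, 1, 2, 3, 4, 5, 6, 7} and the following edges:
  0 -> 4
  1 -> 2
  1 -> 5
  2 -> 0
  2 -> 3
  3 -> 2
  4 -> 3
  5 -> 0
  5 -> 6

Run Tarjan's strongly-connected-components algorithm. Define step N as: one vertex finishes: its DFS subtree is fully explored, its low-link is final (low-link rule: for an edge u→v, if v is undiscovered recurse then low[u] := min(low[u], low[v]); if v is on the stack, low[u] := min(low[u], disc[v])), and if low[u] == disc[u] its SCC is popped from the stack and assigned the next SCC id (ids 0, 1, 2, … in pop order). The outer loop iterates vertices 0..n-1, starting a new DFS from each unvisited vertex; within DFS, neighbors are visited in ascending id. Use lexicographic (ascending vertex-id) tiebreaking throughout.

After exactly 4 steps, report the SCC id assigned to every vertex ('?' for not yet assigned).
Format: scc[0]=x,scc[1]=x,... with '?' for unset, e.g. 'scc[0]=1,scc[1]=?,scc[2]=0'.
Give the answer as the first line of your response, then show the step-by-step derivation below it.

scc[0]=0,scc[1]=?,scc[2]=0,scc[3]=0,scc[4]=0,scc[5]=?,scc[6]=?,scc[7]=?

step 1: low=(low[0]=0,low[1]=?,low[2]=0,low[3]=2,low[4]=1,low[5]=?,low[6]=?,low[7]=?); scc=(scc[0]=?,scc[1]=?,scc[2]=?,scc[3]=?,scc[4]=?,scc[5]=?,scc[6]=?,scc[7]=?)
step 2: low=(low[0]=0,low[1]=?,low[2]=0,low[3]=0,low[4]=1,low[5]=?,low[6]=?,low[7]=?); scc=(scc[0]=?,scc[1]=?,scc[2]=?,scc[3]=?,scc[4]=?,scc[5]=?,scc[6]=?,scc[7]=?)
step 3: low=(low[0]=0,low[1]=?,low[2]=0,low[3]=0,low[4]=0,low[5]=?,low[6]=?,low[7]=?); scc=(scc[0]=?,scc[1]=?,scc[2]=?,scc[3]=?,scc[4]=?,scc[5]=?,scc[6]=?,scc[7]=?)
step 4: low=(low[0]=0,low[1]=?,low[2]=0,low[3]=0,low[4]=0,low[5]=?,low[6]=?,low[7]=?); scc=(scc[0]=0,scc[1]=?,scc[2]=0,scc[3]=0,scc[4]=0,scc[5]=?,scc[6]=?,scc[7]=?)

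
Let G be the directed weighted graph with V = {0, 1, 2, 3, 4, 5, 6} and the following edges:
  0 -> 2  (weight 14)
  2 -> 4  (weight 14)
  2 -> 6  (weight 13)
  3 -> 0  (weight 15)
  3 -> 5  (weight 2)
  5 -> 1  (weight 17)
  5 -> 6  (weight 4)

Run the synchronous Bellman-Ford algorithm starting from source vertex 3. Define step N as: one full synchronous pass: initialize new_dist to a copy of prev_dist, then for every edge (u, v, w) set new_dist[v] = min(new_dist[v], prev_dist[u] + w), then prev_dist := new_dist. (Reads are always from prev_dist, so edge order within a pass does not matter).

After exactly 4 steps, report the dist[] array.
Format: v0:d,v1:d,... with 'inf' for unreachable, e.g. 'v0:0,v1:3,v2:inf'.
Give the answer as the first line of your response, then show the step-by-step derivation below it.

v0:15,v1:19,v2:29,v3:0,v4:43,v5:2,v6:6

step 1: dist = v0:15,v1:inf,v2:inf,v3:0,v4:inf,v5:2,v6:inf
step 2: dist = v0:15,v1:19,v2:29,v3:0,v4:inf,v5:2,v6:6
step 3: dist = v0:15,v1:19,v2:29,v3:0,v4:43,v5:2,v6:6
step 4: dist = v0:15,v1:19,v2:29,v3:0,v4:43,v5:2,v6:6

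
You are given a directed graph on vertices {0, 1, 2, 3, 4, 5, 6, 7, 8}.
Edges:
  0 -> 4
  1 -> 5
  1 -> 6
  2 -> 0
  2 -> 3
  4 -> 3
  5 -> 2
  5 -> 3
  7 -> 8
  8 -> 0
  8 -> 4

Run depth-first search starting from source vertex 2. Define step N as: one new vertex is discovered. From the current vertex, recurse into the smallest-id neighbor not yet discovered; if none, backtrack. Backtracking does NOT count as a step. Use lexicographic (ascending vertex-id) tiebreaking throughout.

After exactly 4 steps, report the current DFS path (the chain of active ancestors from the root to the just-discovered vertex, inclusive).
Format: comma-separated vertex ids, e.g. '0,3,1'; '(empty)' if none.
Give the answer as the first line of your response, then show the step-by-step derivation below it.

2,0,4,3

step 1: discover 2; path=2; order=2
step 2: discover 0; path=2>0; order=2,0
step 3: discover 4; path=2>0>4; order=2,0,4
step 4: discover 3; path=2>0>4>3; order=2,0,4,3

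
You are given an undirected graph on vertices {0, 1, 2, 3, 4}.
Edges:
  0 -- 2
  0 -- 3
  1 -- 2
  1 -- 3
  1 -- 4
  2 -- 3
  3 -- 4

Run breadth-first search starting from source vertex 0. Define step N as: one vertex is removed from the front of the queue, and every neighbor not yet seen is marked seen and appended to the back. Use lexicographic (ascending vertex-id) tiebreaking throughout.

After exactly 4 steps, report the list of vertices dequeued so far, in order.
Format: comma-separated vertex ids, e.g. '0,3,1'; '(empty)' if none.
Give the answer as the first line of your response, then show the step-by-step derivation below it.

0,2,3,1

step 1: dequeue 0; queue=[2,3]; order=0
step 2: dequeue 2; queue=[3,1]; order=0,2
step 3: dequeue 3; queue=[1,4]; order=0,2,3
step 4: dequeue 1; queue=[4]; order=0,2,3,1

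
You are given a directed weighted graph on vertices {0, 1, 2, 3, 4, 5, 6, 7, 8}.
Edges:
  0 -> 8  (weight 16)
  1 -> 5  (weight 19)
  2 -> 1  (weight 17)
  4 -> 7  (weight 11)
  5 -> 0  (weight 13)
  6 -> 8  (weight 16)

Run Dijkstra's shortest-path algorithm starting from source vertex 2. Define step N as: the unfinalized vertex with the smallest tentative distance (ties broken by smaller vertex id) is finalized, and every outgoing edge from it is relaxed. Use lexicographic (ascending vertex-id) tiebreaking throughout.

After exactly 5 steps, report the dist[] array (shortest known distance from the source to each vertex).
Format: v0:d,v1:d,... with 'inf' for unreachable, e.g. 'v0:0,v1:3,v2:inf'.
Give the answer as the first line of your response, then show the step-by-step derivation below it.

v0:49,v1:17,v2:0,v3:inf,v4:inf,v5:36,v6:inf,v7:inf,v8:65

step 1: dist = v0:inf,v1:17,v2:0,v3:inf,v4:inf,v5:inf,v6:inf,v7:inf,v8:inf
step 2: dist = v0:inf,v1:17,v2:0,v3:inf,v4:inf,v5:36,v6:inf,v7:inf,v8:inf
step 3: dist = v0:49,v1:17,v2:0,v3:inf,v4:inf,v5:36,v6:inf,v7:inf,v8:inf
step 4: dist = v0:49,v1:17,v2:0,v3:inf,v4:inf,v5:36,v6:inf,v7:inf,v8:65
step 5: dist = v0:49,v1:17,v2:0,v3:inf,v4:inf,v5:36,v6:inf,v7:inf,v8:65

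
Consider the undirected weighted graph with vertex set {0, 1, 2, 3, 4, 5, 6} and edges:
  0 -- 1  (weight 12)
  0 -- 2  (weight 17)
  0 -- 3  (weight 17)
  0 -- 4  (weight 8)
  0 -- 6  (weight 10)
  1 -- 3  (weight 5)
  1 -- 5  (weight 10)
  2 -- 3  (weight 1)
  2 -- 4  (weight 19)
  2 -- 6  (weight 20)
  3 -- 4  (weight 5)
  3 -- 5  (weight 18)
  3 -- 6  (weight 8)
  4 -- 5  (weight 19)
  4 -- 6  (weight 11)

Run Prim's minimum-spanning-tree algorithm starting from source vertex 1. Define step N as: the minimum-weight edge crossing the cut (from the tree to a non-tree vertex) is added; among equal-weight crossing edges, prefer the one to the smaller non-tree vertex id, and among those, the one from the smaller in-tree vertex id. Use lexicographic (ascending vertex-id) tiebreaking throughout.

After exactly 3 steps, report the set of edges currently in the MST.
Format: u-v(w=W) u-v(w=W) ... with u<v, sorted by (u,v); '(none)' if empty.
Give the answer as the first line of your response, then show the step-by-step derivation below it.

1-3(w=5) 2-3(w=1) 3-4(w=5)

step 1: add edge 1-3 (w=5); MST = {1-3(w=5)}
step 2: add edge 2-3 (w=1); MST = {1-3(w=5) 2-3(w=1)}
step 3: add edge 3-4 (w=5); MST = {1-3(w=5) 2-3(w=1) 3-4(w=5)}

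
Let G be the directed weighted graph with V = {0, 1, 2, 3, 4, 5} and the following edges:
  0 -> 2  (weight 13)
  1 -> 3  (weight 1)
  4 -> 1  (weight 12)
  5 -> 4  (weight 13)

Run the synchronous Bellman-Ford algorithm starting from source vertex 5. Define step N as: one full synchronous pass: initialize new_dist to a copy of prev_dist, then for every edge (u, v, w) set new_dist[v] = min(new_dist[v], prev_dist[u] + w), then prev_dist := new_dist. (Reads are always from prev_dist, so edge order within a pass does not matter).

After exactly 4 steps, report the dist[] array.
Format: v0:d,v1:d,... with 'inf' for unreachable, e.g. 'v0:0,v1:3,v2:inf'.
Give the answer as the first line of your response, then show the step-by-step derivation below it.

v0:inf,v1:25,v2:inf,v3:26,v4:13,v5:0

step 1: dist = v0:inf,v1:inf,v2:inf,v3:inf,v4:13,v5:0
step 2: dist = v0:inf,v1:25,v2:inf,v3:inf,v4:13,v5:0
step 3: dist = v0:inf,v1:25,v2:inf,v3:26,v4:13,v5:0
step 4: dist = v0:inf,v1:25,v2:inf,v3:26,v4:13,v5:0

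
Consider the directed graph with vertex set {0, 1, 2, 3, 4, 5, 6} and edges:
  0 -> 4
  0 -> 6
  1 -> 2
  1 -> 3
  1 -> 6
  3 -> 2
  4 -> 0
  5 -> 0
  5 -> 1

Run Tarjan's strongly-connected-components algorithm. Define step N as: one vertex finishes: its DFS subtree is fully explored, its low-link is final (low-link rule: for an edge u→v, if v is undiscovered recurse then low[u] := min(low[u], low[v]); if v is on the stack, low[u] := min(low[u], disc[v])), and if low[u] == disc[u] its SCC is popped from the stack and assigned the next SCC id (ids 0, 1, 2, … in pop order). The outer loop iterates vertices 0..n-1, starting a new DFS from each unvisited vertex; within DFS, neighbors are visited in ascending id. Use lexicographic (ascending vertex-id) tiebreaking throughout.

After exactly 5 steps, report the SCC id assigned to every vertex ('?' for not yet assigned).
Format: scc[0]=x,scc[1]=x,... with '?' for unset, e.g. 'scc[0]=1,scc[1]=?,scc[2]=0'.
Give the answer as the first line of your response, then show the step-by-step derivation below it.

scc[0]=1,scc[1]=?,scc[2]=2,scc[3]=3,scc[4]=1,scc[5]=?,scc[6]=0

step 1: low=(low[0]=0,low[1]=?,low[2]=?,low[3]=?,low[4]=0,low[5]=?,low[6]=?); scc=(scc[0]=?,scc[1]=?,scc[2]=?,scc[3]=?,scc[4]=?,scc[5]=?,scc[6]=?)
step 2: low=(low[0]=0,low[1]=?,low[2]=?,low[3]=?,low[4]=0,low[5]=?,low[6]=2); scc=(scc[0]=?,scc[1]=?,scc[2]=?,scc[3]=?,scc[4]=?,scc[5]=?,scc[6]=0)
step 3: low=(low[0]=0,low[1]=?,low[2]=?,low[3]=?,low[4]=0,low[5]=?,low[6]=2); scc=(scc[0]=1,scc[1]=?,scc[2]=?,scc[3]=?,scc[4]=1,scc[5]=?,scc[6]=0)
step 4: low=(low[0]=0,low[1]=3,low[2]=4,low[3]=?,low[4]=0,low[5]=?,low[6]=2); scc=(scc[0]=1,scc[1]=?,scc[2]=2,scc[3]=?,scc[4]=1,scc[5]=?,scc[6]=0)
step 5: low=(low[0]=0,low[1]=3,low[2]=4,low[3]=5,low[4]=0,low[5]=?,low[6]=2); scc=(scc[0]=1,scc[1]=?,scc[2]=2,scc[3]=3,scc[4]=1,scc[5]=?,scc[6]=0)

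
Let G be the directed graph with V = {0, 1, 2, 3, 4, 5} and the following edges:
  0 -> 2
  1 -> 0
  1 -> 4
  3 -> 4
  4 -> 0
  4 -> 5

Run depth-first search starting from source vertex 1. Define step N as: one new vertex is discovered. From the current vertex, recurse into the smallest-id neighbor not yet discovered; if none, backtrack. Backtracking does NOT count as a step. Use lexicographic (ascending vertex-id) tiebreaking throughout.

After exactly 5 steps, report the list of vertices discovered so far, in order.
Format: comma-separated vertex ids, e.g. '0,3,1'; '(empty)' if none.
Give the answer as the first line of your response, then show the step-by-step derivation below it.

1,0,2,4,5

step 1: discover 1; path=1; order=1
step 2: discover 0; path=1>0; order=1,0
step 3: discover 2; path=1>0>2; order=1,0,2
step 4: discover 4; path=1>4; order=1,0,2,4
step 5: discover 5; path=1>4>5; order=1,0,2,4,5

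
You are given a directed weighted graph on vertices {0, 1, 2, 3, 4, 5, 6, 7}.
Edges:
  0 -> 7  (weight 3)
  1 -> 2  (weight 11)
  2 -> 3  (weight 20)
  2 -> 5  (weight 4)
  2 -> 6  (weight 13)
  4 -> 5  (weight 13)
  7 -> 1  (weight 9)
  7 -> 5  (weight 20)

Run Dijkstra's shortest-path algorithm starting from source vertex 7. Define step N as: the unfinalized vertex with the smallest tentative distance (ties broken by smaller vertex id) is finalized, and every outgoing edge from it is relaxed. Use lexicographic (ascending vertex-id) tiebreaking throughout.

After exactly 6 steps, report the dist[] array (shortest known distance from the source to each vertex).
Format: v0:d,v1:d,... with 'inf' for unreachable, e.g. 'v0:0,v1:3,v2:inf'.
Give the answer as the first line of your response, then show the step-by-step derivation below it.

v0:inf,v1:9,v2:20,v3:40,v4:inf,v5:20,v6:33,v7:0

step 1: dist = v0:inf,v1:9,v2:inf,v3:inf,v4:inf,v5:20,v6:inf,v7:0
step 2: dist = v0:inf,v1:9,v2:20,v3:inf,v4:inf,v5:20,v6:inf,v7:0
step 3: dist = v0:inf,v1:9,v2:20,v3:40,v4:inf,v5:20,v6:33,v7:0
step 4: dist = v0:inf,v1:9,v2:20,v3:40,v4:inf,v5:20,v6:33,v7:0
step 5: dist = v0:inf,v1:9,v2:20,v3:40,v4:inf,v5:20,v6:33,v7:0
step 6: dist = v0:inf,v1:9,v2:20,v3:40,v4:inf,v5:20,v6:33,v7:0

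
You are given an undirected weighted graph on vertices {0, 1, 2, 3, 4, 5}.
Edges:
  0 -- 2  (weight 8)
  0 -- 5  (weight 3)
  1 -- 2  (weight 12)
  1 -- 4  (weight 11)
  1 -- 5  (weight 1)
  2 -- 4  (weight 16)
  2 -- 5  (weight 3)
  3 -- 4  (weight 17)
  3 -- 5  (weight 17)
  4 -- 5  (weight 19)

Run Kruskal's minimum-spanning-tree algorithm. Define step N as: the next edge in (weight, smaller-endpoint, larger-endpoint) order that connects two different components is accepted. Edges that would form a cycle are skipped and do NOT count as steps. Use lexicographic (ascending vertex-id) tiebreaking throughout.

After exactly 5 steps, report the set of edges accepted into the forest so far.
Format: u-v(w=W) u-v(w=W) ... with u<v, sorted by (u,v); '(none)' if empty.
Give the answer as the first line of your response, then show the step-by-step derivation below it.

0-5(w=3) 1-4(w=11) 1-5(w=1) 2-5(w=3) 3-4(w=17)

step 1: add edge 1-5 (w=1); MST = {1-5(w=1)}
step 2: add edge 0-5 (w=3); MST = {0-5(w=3) 1-5(w=1)}
step 3: add edge 2-5 (w=3); MST = {0-5(w=3) 1-5(w=1) 2-5(w=3)}
step 4: add edge 1-4 (w=11); MST = {0-5(w=3) 1-4(w=11) 1-5(w=1) 2-5(w=3)}
step 5: add edge 3-4 (w=17); MST = {0-5(w=3) 1-4(w=11) 1-5(w=1) 2-5(w=3) 3-4(w=17)}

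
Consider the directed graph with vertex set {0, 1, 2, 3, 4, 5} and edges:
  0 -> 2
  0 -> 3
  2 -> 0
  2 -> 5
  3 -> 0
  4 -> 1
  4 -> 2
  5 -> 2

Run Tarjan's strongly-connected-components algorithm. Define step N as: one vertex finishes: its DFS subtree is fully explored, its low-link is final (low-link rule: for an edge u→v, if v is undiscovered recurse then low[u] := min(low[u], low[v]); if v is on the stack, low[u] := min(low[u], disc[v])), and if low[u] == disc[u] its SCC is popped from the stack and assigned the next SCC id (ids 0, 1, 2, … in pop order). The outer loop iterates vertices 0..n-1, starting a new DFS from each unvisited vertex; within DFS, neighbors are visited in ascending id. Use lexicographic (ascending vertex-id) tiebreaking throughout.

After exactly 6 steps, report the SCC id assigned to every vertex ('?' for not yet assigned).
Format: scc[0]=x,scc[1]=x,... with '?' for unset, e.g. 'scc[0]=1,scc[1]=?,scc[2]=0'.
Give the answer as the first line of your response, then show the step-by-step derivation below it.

scc[0]=0,scc[1]=1,scc[2]=0,scc[3]=0,scc[4]=2,scc[5]=0

step 1: low=(low[0]=0,low[1]=?,low[2]=0,low[3]=?,low[4]=?,low[5]=1); scc=(scc[0]=?,scc[1]=?,scc[2]=?,scc[3]=?,scc[4]=?,scc[5]=?)
step 2: low=(low[0]=0,low[1]=?,low[2]=0,low[3]=?,low[4]=?,low[5]=1); scc=(scc[0]=?,scc[1]=?,scc[2]=?,scc[3]=?,scc[4]=?,scc[5]=?)
step 3: low=(low[0]=0,low[1]=?,low[2]=0,low[3]=0,low[4]=?,low[5]=1); scc=(scc[0]=?,scc[1]=?,scc[2]=?,scc[3]=?,scc[4]=?,scc[5]=?)
step 4: low=(low[0]=0,low[1]=?,low[2]=0,low[3]=0,low[4]=?,low[5]=1); scc=(scc[0]=0,scc[1]=?,scc[2]=0,scc[3]=0,scc[4]=?,scc[5]=0)
step 5: low=(low[0]=0,low[1]=4,low[2]=0,low[3]=0,low[4]=?,low[5]=1); scc=(scc[0]=0,scc[1]=1,scc[2]=0,scc[3]=0,scc[4]=?,scc[5]=0)
step 6: low=(low[0]=0,low[1]=4,low[2]=0,low[3]=0,low[4]=5,low[5]=1); scc=(scc[0]=0,scc[1]=1,scc[2]=0,scc[3]=0,scc[4]=2,scc[5]=0)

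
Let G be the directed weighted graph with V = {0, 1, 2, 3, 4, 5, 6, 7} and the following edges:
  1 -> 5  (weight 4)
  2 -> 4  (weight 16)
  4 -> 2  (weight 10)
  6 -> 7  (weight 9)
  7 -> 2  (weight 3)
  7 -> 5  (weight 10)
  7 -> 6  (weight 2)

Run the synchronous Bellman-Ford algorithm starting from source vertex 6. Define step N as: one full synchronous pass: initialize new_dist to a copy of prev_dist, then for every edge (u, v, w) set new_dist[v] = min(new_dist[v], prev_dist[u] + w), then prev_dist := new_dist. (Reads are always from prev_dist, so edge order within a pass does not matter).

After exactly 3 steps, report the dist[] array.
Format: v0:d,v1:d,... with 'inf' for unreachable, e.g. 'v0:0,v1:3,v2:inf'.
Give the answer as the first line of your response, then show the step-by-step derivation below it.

v0:inf,v1:inf,v2:12,v3:inf,v4:28,v5:19,v6:0,v7:9

step 1: dist = v0:inf,v1:inf,v2:inf,v3:inf,v4:inf,v5:inf,v6:0,v7:9
step 2: dist = v0:inf,v1:inf,v2:12,v3:inf,v4:inf,v5:19,v6:0,v7:9
step 3: dist = v0:inf,v1:inf,v2:12,v3:inf,v4:28,v5:19,v6:0,v7:9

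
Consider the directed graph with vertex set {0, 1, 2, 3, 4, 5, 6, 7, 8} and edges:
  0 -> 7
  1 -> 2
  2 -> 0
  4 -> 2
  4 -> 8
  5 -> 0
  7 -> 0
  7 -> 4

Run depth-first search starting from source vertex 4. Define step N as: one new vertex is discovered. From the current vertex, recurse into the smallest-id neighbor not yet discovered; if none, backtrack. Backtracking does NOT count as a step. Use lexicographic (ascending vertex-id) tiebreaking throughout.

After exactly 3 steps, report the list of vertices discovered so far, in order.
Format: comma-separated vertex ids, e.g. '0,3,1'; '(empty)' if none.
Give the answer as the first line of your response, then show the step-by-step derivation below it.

4,2,0

step 1: discover 4; path=4; order=4
step 2: discover 2; path=4>2; order=4,2
step 3: discover 0; path=4>2>0; order=4,2,0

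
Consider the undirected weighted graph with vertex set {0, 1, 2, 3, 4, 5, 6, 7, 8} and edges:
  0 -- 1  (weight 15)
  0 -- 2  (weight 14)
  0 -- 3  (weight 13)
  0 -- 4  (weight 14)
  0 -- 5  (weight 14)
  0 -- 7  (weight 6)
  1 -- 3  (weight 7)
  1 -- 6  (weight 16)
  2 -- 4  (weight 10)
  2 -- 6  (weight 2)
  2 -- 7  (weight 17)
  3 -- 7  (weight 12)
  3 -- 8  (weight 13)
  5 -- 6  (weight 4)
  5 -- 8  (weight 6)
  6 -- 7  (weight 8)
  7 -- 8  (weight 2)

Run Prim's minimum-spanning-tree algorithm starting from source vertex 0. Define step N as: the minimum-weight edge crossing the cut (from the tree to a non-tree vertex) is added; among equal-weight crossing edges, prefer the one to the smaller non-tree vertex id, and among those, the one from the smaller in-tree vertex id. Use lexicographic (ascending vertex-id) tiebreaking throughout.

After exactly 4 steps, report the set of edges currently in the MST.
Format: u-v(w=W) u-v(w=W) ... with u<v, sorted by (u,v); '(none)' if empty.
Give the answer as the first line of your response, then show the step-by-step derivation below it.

0-7(w=6) 5-6(w=4) 5-8(w=6) 7-8(w=2)

step 1: add edge 0-7 (w=6); MST = {0-7(w=6)}
step 2: add edge 7-8 (w=2); MST = {0-7(w=6) 7-8(w=2)}
step 3: add edge 5-8 (w=6); MST = {0-7(w=6) 5-8(w=6) 7-8(w=2)}
step 4: add edge 5-6 (w=4); MST = {0-7(w=6) 5-6(w=4) 5-8(w=6) 7-8(w=2)}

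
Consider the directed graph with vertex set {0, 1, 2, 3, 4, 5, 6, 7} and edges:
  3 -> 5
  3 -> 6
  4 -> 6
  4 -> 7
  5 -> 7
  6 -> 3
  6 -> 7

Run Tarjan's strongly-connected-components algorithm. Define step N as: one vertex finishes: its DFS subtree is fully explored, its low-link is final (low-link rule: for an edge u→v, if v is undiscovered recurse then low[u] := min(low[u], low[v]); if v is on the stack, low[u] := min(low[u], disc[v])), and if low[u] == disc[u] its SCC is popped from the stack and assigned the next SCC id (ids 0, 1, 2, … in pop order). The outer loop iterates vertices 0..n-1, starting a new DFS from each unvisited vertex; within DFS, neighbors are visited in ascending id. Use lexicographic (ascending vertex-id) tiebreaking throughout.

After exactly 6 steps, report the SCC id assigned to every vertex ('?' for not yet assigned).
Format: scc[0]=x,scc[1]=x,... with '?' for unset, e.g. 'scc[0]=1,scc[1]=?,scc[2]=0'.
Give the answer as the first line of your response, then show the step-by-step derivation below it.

scc[0]=0,scc[1]=1,scc[2]=2,scc[3]=?,scc[4]=?,scc[5]=4,scc[6]=?,scc[7]=3

step 1: low=(low[0]=0,low[1]=?,low[2]=?,low[3]=?,low[4]=?,low[5]=?,low[6]=?,low[7]=?); scc=(scc[0]=0,scc[1]=?,scc[2]=?,scc[3]=?,scc[4]=?,scc[5]=?,scc[6]=?,scc[7]=?)
step 2: low=(low[0]=0,low[1]=1,low[2]=?,low[3]=?,low[4]=?,low[5]=?,low[6]=?,low[7]=?); scc=(scc[0]=0,scc[1]=1,scc[2]=?,scc[3]=?,scc[4]=?,scc[5]=?,scc[6]=?,scc[7]=?)
step 3: low=(low[0]=0,low[1]=1,low[2]=2,low[3]=?,low[4]=?,low[5]=?,low[6]=?,low[7]=?); scc=(scc[0]=0,scc[1]=1,scc[2]=2,scc[3]=?,scc[4]=?,scc[5]=?,scc[6]=?,scc[7]=?)
step 4: low=(low[0]=0,low[1]=1,low[2]=2,low[3]=3,low[4]=?,low[5]=4,low[6]=?,low[7]=5); scc=(scc[0]=0,scc[1]=1,scc[2]=2,scc[3]=?,scc[4]=?,scc[5]=?,scc[6]=?,scc[7]=3)
step 5: low=(low[0]=0,low[1]=1,low[2]=2,low[3]=3,low[4]=?,low[5]=4,low[6]=?,low[7]=5); scc=(scc[0]=0,scc[1]=1,scc[2]=2,scc[3]=?,scc[4]=?,scc[5]=4,scc[6]=?,scc[7]=3)
step 6: low=(low[0]=0,low[1]=1,low[2]=2,low[3]=3,low[4]=?,low[5]=4,low[6]=3,low[7]=5); scc=(scc[0]=0,scc[1]=1,scc[2]=2,scc[3]=?,scc[4]=?,scc[5]=4,scc[6]=?,scc[7]=3)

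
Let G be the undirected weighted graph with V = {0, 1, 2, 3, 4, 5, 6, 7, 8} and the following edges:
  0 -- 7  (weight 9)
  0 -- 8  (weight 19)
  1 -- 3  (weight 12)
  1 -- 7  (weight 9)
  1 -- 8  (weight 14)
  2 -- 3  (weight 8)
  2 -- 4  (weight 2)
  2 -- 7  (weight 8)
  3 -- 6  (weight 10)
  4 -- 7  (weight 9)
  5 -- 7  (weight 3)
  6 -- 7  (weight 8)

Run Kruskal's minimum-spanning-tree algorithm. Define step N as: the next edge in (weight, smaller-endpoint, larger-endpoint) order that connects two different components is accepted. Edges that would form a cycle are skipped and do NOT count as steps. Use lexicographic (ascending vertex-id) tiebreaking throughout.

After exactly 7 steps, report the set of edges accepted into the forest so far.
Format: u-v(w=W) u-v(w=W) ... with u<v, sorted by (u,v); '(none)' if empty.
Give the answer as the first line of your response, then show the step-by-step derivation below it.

0-7(w=9) 1-7(w=9) 2-3(w=8) 2-4(w=2) 2-7(w=8) 5-7(w=3) 6-7(w=8)

step 1: add edge 2-4 (w=2); MST = {2-4(w=2)}
step 2: add edge 5-7 (w=3); MST = {2-4(w=2) 5-7(w=3)}
step 3: add edge 2-3 (w=8); MST = {2-3(w=8) 2-4(w=2) 5-7(w=3)}
step 4: add edge 2-7 (w=8); MST = {2-3(w=8) 2-4(w=2) 2-7(w=8) 5-7(w=3)}
step 5: add edge 6-7 (w=8); MST = {2-3(w=8) 2-4(w=2) 2-7(w=8) 5-7(w=3) 6-7(w=8)}
step 6: add edge 0-7 (w=9); MST = {0-7(w=9) 2-3(w=8) 2-4(w=2) 2-7(w=8) 5-7(w=3) 6-7(w=8)}
step 7: add edge 1-7 (w=9); MST = {0-7(w=9) 1-7(w=9) 2-3(w=8) 2-4(w=2) 2-7(w=8) 5-7(w=3) 6-7(w=8)}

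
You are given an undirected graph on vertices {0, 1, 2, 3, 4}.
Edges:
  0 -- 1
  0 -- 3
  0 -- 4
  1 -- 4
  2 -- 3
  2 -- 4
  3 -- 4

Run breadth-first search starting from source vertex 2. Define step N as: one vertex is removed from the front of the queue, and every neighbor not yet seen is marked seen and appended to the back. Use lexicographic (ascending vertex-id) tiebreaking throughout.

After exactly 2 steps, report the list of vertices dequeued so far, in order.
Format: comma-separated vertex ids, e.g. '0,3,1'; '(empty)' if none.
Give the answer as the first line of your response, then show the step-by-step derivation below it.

2,3

step 1: dequeue 2; queue=[3,4]; order=2
step 2: dequeue 3; queue=[4,0]; order=2,3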